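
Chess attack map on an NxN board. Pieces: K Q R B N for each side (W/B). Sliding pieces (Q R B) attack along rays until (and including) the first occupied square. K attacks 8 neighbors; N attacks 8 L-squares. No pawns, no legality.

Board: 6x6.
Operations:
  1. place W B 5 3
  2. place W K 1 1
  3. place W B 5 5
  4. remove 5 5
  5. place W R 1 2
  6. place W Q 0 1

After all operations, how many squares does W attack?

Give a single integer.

Answer: 21

Derivation:
Op 1: place WB@(5,3)
Op 2: place WK@(1,1)
Op 3: place WB@(5,5)
Op 4: remove (5,5)
Op 5: place WR@(1,2)
Op 6: place WQ@(0,1)
Per-piece attacks for W:
  WQ@(0,1): attacks (0,2) (0,3) (0,4) (0,5) (0,0) (1,1) (1,2) (1,0) [ray(1,0) blocked at (1,1); ray(1,1) blocked at (1,2)]
  WK@(1,1): attacks (1,2) (1,0) (2,1) (0,1) (2,2) (2,0) (0,2) (0,0)
  WR@(1,2): attacks (1,3) (1,4) (1,5) (1,1) (2,2) (3,2) (4,2) (5,2) (0,2) [ray(0,-1) blocked at (1,1)]
  WB@(5,3): attacks (4,4) (3,5) (4,2) (3,1) (2,0)
Union (21 distinct): (0,0) (0,1) (0,2) (0,3) (0,4) (0,5) (1,0) (1,1) (1,2) (1,3) (1,4) (1,5) (2,0) (2,1) (2,2) (3,1) (3,2) (3,5) (4,2) (4,4) (5,2)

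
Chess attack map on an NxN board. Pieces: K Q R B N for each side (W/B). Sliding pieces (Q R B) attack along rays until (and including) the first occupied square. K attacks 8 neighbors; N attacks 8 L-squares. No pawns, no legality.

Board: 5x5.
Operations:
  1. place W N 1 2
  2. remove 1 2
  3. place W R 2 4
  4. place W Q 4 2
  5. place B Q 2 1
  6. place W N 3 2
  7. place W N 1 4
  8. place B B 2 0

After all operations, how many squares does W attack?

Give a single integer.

Answer: 17

Derivation:
Op 1: place WN@(1,2)
Op 2: remove (1,2)
Op 3: place WR@(2,4)
Op 4: place WQ@(4,2)
Op 5: place BQ@(2,1)
Op 6: place WN@(3,2)
Op 7: place WN@(1,4)
Op 8: place BB@(2,0)
Per-piece attacks for W:
  WN@(1,4): attacks (2,2) (3,3) (0,2)
  WR@(2,4): attacks (2,3) (2,2) (2,1) (3,4) (4,4) (1,4) [ray(0,-1) blocked at (2,1); ray(-1,0) blocked at (1,4)]
  WN@(3,2): attacks (4,4) (2,4) (1,3) (4,0) (2,0) (1,1)
  WQ@(4,2): attacks (4,3) (4,4) (4,1) (4,0) (3,2) (3,3) (2,4) (3,1) (2,0) [ray(-1,0) blocked at (3,2); ray(-1,1) blocked at (2,4); ray(-1,-1) blocked at (2,0)]
Union (17 distinct): (0,2) (1,1) (1,3) (1,4) (2,0) (2,1) (2,2) (2,3) (2,4) (3,1) (3,2) (3,3) (3,4) (4,0) (4,1) (4,3) (4,4)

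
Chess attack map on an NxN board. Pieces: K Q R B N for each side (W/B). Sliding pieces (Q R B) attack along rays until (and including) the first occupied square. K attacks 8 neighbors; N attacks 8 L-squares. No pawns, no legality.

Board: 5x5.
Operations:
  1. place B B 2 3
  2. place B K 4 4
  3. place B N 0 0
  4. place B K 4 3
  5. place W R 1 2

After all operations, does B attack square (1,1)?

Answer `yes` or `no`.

Op 1: place BB@(2,3)
Op 2: place BK@(4,4)
Op 3: place BN@(0,0)
Op 4: place BK@(4,3)
Op 5: place WR@(1,2)
Per-piece attacks for B:
  BN@(0,0): attacks (1,2) (2,1)
  BB@(2,3): attacks (3,4) (3,2) (4,1) (1,4) (1,2) [ray(-1,-1) blocked at (1,2)]
  BK@(4,3): attacks (4,4) (4,2) (3,3) (3,4) (3,2)
  BK@(4,4): attacks (4,3) (3,4) (3,3)
B attacks (1,1): no

Answer: no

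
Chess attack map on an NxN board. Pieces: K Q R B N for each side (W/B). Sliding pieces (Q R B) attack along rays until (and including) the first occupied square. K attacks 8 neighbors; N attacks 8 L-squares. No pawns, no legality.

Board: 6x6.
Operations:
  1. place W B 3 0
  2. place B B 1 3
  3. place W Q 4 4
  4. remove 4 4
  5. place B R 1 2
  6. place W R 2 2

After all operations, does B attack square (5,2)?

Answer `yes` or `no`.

Answer: no

Derivation:
Op 1: place WB@(3,0)
Op 2: place BB@(1,3)
Op 3: place WQ@(4,4)
Op 4: remove (4,4)
Op 5: place BR@(1,2)
Op 6: place WR@(2,2)
Per-piece attacks for B:
  BR@(1,2): attacks (1,3) (1,1) (1,0) (2,2) (0,2) [ray(0,1) blocked at (1,3); ray(1,0) blocked at (2,2)]
  BB@(1,3): attacks (2,4) (3,5) (2,2) (0,4) (0,2) [ray(1,-1) blocked at (2,2)]
B attacks (5,2): no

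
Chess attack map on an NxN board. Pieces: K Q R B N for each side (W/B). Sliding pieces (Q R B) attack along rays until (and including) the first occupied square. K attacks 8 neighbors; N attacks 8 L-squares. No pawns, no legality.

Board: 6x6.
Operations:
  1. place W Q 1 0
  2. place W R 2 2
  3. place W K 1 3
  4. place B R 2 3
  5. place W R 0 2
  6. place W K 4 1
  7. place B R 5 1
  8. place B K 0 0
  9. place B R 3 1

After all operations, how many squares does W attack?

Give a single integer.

Answer: 25

Derivation:
Op 1: place WQ@(1,0)
Op 2: place WR@(2,2)
Op 3: place WK@(1,3)
Op 4: place BR@(2,3)
Op 5: place WR@(0,2)
Op 6: place WK@(4,1)
Op 7: place BR@(5,1)
Op 8: place BK@(0,0)
Op 9: place BR@(3,1)
Per-piece attacks for W:
  WR@(0,2): attacks (0,3) (0,4) (0,5) (0,1) (0,0) (1,2) (2,2) [ray(0,-1) blocked at (0,0); ray(1,0) blocked at (2,2)]
  WQ@(1,0): attacks (1,1) (1,2) (1,3) (2,0) (3,0) (4,0) (5,0) (0,0) (2,1) (3,2) (4,3) (5,4) (0,1) [ray(0,1) blocked at (1,3); ray(-1,0) blocked at (0,0)]
  WK@(1,3): attacks (1,4) (1,2) (2,3) (0,3) (2,4) (2,2) (0,4) (0,2)
  WR@(2,2): attacks (2,3) (2,1) (2,0) (3,2) (4,2) (5,2) (1,2) (0,2) [ray(0,1) blocked at (2,3); ray(-1,0) blocked at (0,2)]
  WK@(4,1): attacks (4,2) (4,0) (5,1) (3,1) (5,2) (5,0) (3,2) (3,0)
Union (25 distinct): (0,0) (0,1) (0,2) (0,3) (0,4) (0,5) (1,1) (1,2) (1,3) (1,4) (2,0) (2,1) (2,2) (2,3) (2,4) (3,0) (3,1) (3,2) (4,0) (4,2) (4,3) (5,0) (5,1) (5,2) (5,4)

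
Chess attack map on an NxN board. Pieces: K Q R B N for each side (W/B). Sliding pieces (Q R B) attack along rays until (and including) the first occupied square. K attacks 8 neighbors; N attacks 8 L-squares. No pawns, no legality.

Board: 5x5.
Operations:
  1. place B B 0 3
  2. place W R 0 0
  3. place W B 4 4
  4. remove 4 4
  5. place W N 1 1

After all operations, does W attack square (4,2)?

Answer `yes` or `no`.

Answer: no

Derivation:
Op 1: place BB@(0,3)
Op 2: place WR@(0,0)
Op 3: place WB@(4,4)
Op 4: remove (4,4)
Op 5: place WN@(1,1)
Per-piece attacks for W:
  WR@(0,0): attacks (0,1) (0,2) (0,3) (1,0) (2,0) (3,0) (4,0) [ray(0,1) blocked at (0,3)]
  WN@(1,1): attacks (2,3) (3,2) (0,3) (3,0)
W attacks (4,2): no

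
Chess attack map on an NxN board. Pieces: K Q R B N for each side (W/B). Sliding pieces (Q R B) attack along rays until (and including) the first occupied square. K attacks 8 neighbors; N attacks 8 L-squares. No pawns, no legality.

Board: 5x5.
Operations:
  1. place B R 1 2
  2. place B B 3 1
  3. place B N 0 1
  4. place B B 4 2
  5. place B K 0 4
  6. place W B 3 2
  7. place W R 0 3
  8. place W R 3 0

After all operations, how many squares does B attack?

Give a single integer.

Answer: 15

Derivation:
Op 1: place BR@(1,2)
Op 2: place BB@(3,1)
Op 3: place BN@(0,1)
Op 4: place BB@(4,2)
Op 5: place BK@(0,4)
Op 6: place WB@(3,2)
Op 7: place WR@(0,3)
Op 8: place WR@(3,0)
Per-piece attacks for B:
  BN@(0,1): attacks (1,3) (2,2) (2,0)
  BK@(0,4): attacks (0,3) (1,4) (1,3)
  BR@(1,2): attacks (1,3) (1,4) (1,1) (1,0) (2,2) (3,2) (0,2) [ray(1,0) blocked at (3,2)]
  BB@(3,1): attacks (4,2) (4,0) (2,2) (1,3) (0,4) (2,0) [ray(1,1) blocked at (4,2); ray(-1,1) blocked at (0,4)]
  BB@(4,2): attacks (3,3) (2,4) (3,1) [ray(-1,-1) blocked at (3,1)]
Union (15 distinct): (0,2) (0,3) (0,4) (1,0) (1,1) (1,3) (1,4) (2,0) (2,2) (2,4) (3,1) (3,2) (3,3) (4,0) (4,2)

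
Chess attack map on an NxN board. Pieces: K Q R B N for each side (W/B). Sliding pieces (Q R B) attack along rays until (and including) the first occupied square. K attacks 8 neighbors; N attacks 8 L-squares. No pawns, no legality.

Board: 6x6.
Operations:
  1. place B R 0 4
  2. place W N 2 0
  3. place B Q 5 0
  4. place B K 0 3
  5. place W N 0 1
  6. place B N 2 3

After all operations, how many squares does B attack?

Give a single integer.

Answer: 26

Derivation:
Op 1: place BR@(0,4)
Op 2: place WN@(2,0)
Op 3: place BQ@(5,0)
Op 4: place BK@(0,3)
Op 5: place WN@(0,1)
Op 6: place BN@(2,3)
Per-piece attacks for B:
  BK@(0,3): attacks (0,4) (0,2) (1,3) (1,4) (1,2)
  BR@(0,4): attacks (0,5) (0,3) (1,4) (2,4) (3,4) (4,4) (5,4) [ray(0,-1) blocked at (0,3)]
  BN@(2,3): attacks (3,5) (4,4) (1,5) (0,4) (3,1) (4,2) (1,1) (0,2)
  BQ@(5,0): attacks (5,1) (5,2) (5,3) (5,4) (5,5) (4,0) (3,0) (2,0) (4,1) (3,2) (2,3) [ray(-1,0) blocked at (2,0); ray(-1,1) blocked at (2,3)]
Union (26 distinct): (0,2) (0,3) (0,4) (0,5) (1,1) (1,2) (1,3) (1,4) (1,5) (2,0) (2,3) (2,4) (3,0) (3,1) (3,2) (3,4) (3,5) (4,0) (4,1) (4,2) (4,4) (5,1) (5,2) (5,3) (5,4) (5,5)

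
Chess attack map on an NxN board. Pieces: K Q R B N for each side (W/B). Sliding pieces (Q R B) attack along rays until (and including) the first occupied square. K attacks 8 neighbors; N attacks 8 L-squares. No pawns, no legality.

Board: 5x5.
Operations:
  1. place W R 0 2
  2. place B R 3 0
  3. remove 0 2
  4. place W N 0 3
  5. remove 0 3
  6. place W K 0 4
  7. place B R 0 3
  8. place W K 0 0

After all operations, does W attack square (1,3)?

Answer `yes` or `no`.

Answer: yes

Derivation:
Op 1: place WR@(0,2)
Op 2: place BR@(3,0)
Op 3: remove (0,2)
Op 4: place WN@(0,3)
Op 5: remove (0,3)
Op 6: place WK@(0,4)
Op 7: place BR@(0,3)
Op 8: place WK@(0,0)
Per-piece attacks for W:
  WK@(0,0): attacks (0,1) (1,0) (1,1)
  WK@(0,4): attacks (0,3) (1,4) (1,3)
W attacks (1,3): yes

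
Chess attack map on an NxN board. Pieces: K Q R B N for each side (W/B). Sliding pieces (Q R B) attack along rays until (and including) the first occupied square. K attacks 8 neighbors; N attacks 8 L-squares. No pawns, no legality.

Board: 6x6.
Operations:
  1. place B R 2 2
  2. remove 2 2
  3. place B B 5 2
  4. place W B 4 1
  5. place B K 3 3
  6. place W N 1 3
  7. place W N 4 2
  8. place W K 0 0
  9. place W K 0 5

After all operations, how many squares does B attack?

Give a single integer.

Op 1: place BR@(2,2)
Op 2: remove (2,2)
Op 3: place BB@(5,2)
Op 4: place WB@(4,1)
Op 5: place BK@(3,3)
Op 6: place WN@(1,3)
Op 7: place WN@(4,2)
Op 8: place WK@(0,0)
Op 9: place WK@(0,5)
Per-piece attacks for B:
  BK@(3,3): attacks (3,4) (3,2) (4,3) (2,3) (4,4) (4,2) (2,4) (2,2)
  BB@(5,2): attacks (4,3) (3,4) (2,5) (4,1) [ray(-1,-1) blocked at (4,1)]
Union (10 distinct): (2,2) (2,3) (2,4) (2,5) (3,2) (3,4) (4,1) (4,2) (4,3) (4,4)

Answer: 10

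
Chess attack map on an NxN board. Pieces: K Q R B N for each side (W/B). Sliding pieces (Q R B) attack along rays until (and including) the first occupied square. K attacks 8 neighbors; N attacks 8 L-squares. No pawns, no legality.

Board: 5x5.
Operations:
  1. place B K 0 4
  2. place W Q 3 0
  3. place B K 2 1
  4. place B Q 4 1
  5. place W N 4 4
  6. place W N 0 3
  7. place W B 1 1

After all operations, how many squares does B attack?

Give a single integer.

Op 1: place BK@(0,4)
Op 2: place WQ@(3,0)
Op 3: place BK@(2,1)
Op 4: place BQ@(4,1)
Op 5: place WN@(4,4)
Op 6: place WN@(0,3)
Op 7: place WB@(1,1)
Per-piece attacks for B:
  BK@(0,4): attacks (0,3) (1,4) (1,3)
  BK@(2,1): attacks (2,2) (2,0) (3,1) (1,1) (3,2) (3,0) (1,2) (1,0)
  BQ@(4,1): attacks (4,2) (4,3) (4,4) (4,0) (3,1) (2,1) (3,2) (2,3) (1,4) (3,0) [ray(0,1) blocked at (4,4); ray(-1,0) blocked at (2,1); ray(-1,-1) blocked at (3,0)]
Union (17 distinct): (0,3) (1,0) (1,1) (1,2) (1,3) (1,4) (2,0) (2,1) (2,2) (2,3) (3,0) (3,1) (3,2) (4,0) (4,2) (4,3) (4,4)

Answer: 17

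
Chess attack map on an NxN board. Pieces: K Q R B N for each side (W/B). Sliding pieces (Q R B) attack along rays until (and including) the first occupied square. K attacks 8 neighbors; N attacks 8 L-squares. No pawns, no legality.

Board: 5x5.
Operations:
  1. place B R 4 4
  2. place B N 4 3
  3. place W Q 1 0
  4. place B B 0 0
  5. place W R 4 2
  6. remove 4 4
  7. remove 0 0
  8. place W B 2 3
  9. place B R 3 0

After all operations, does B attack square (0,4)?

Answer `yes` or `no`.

Answer: no

Derivation:
Op 1: place BR@(4,4)
Op 2: place BN@(4,3)
Op 3: place WQ@(1,0)
Op 4: place BB@(0,0)
Op 5: place WR@(4,2)
Op 6: remove (4,4)
Op 7: remove (0,0)
Op 8: place WB@(2,3)
Op 9: place BR@(3,0)
Per-piece attacks for B:
  BR@(3,0): attacks (3,1) (3,2) (3,3) (3,4) (4,0) (2,0) (1,0) [ray(-1,0) blocked at (1,0)]
  BN@(4,3): attacks (2,4) (3,1) (2,2)
B attacks (0,4): no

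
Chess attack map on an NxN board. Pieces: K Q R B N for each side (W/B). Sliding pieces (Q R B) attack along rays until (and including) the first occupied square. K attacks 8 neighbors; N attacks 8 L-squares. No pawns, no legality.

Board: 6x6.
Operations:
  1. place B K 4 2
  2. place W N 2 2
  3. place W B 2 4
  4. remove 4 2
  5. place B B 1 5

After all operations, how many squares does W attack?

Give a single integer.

Op 1: place BK@(4,2)
Op 2: place WN@(2,2)
Op 3: place WB@(2,4)
Op 4: remove (4,2)
Op 5: place BB@(1,5)
Per-piece attacks for W:
  WN@(2,2): attacks (3,4) (4,3) (1,4) (0,3) (3,0) (4,1) (1,0) (0,1)
  WB@(2,4): attacks (3,5) (3,3) (4,2) (5,1) (1,5) (1,3) (0,2) [ray(-1,1) blocked at (1,5)]
Union (15 distinct): (0,1) (0,2) (0,3) (1,0) (1,3) (1,4) (1,5) (3,0) (3,3) (3,4) (3,5) (4,1) (4,2) (4,3) (5,1)

Answer: 15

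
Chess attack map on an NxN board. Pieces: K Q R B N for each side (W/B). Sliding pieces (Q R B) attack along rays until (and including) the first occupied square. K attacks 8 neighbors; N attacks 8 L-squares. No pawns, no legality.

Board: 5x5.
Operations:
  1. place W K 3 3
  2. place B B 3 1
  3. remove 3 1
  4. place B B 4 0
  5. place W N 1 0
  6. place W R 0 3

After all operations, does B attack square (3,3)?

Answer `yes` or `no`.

Op 1: place WK@(3,3)
Op 2: place BB@(3,1)
Op 3: remove (3,1)
Op 4: place BB@(4,0)
Op 5: place WN@(1,0)
Op 6: place WR@(0,3)
Per-piece attacks for B:
  BB@(4,0): attacks (3,1) (2,2) (1,3) (0,4)
B attacks (3,3): no

Answer: no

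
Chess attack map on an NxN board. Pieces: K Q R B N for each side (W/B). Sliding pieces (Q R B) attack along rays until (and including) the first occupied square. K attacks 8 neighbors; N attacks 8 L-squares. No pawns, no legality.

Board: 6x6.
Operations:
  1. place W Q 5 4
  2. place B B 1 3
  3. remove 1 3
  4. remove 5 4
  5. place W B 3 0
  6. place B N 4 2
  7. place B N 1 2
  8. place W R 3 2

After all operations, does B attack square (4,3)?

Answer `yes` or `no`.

Op 1: place WQ@(5,4)
Op 2: place BB@(1,3)
Op 3: remove (1,3)
Op 4: remove (5,4)
Op 5: place WB@(3,0)
Op 6: place BN@(4,2)
Op 7: place BN@(1,2)
Op 8: place WR@(3,2)
Per-piece attacks for B:
  BN@(1,2): attacks (2,4) (3,3) (0,4) (2,0) (3,1) (0,0)
  BN@(4,2): attacks (5,4) (3,4) (2,3) (5,0) (3,0) (2,1)
B attacks (4,3): no

Answer: no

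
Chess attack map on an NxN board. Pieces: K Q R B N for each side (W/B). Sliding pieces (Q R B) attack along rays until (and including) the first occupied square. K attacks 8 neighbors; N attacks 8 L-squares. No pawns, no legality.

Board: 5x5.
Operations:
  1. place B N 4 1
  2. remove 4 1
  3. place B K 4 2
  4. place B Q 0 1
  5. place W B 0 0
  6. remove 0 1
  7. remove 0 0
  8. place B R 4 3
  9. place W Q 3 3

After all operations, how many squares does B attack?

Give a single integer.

Answer: 7

Derivation:
Op 1: place BN@(4,1)
Op 2: remove (4,1)
Op 3: place BK@(4,2)
Op 4: place BQ@(0,1)
Op 5: place WB@(0,0)
Op 6: remove (0,1)
Op 7: remove (0,0)
Op 8: place BR@(4,3)
Op 9: place WQ@(3,3)
Per-piece attacks for B:
  BK@(4,2): attacks (4,3) (4,1) (3,2) (3,3) (3,1)
  BR@(4,3): attacks (4,4) (4,2) (3,3) [ray(0,-1) blocked at (4,2); ray(-1,0) blocked at (3,3)]
Union (7 distinct): (3,1) (3,2) (3,3) (4,1) (4,2) (4,3) (4,4)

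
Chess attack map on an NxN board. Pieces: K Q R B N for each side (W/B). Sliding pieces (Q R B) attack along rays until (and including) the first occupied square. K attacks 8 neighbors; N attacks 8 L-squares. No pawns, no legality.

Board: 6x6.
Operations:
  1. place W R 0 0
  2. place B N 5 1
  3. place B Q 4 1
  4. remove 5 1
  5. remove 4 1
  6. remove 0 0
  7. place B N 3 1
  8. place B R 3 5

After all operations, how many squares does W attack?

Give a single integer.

Answer: 0

Derivation:
Op 1: place WR@(0,0)
Op 2: place BN@(5,1)
Op 3: place BQ@(4,1)
Op 4: remove (5,1)
Op 5: remove (4,1)
Op 6: remove (0,0)
Op 7: place BN@(3,1)
Op 8: place BR@(3,5)
Per-piece attacks for W:
Union (0 distinct): (none)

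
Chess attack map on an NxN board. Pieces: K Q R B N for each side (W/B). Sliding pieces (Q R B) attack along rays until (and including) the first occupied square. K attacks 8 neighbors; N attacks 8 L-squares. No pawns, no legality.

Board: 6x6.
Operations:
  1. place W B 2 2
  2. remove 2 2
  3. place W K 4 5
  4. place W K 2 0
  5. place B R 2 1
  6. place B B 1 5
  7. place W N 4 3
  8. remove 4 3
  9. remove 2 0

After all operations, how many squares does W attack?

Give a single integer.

Op 1: place WB@(2,2)
Op 2: remove (2,2)
Op 3: place WK@(4,5)
Op 4: place WK@(2,0)
Op 5: place BR@(2,1)
Op 6: place BB@(1,5)
Op 7: place WN@(4,3)
Op 8: remove (4,3)
Op 9: remove (2,0)
Per-piece attacks for W:
  WK@(4,5): attacks (4,4) (5,5) (3,5) (5,4) (3,4)
Union (5 distinct): (3,4) (3,5) (4,4) (5,4) (5,5)

Answer: 5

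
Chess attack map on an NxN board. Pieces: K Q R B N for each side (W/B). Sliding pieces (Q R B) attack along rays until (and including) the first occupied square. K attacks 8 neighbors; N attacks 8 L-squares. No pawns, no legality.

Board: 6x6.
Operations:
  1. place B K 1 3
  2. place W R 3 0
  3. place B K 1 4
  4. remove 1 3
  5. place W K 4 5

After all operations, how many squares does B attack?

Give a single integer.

Op 1: place BK@(1,3)
Op 2: place WR@(3,0)
Op 3: place BK@(1,4)
Op 4: remove (1,3)
Op 5: place WK@(4,5)
Per-piece attacks for B:
  BK@(1,4): attacks (1,5) (1,3) (2,4) (0,4) (2,5) (2,3) (0,5) (0,3)
Union (8 distinct): (0,3) (0,4) (0,5) (1,3) (1,5) (2,3) (2,4) (2,5)

Answer: 8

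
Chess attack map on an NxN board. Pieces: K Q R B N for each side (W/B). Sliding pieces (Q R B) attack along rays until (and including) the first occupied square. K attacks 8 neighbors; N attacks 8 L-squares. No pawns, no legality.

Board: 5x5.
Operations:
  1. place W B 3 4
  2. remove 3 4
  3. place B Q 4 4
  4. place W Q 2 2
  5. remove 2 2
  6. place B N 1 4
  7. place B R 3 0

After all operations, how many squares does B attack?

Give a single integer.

Answer: 16

Derivation:
Op 1: place WB@(3,4)
Op 2: remove (3,4)
Op 3: place BQ@(4,4)
Op 4: place WQ@(2,2)
Op 5: remove (2,2)
Op 6: place BN@(1,4)
Op 7: place BR@(3,0)
Per-piece attacks for B:
  BN@(1,4): attacks (2,2) (3,3) (0,2)
  BR@(3,0): attacks (3,1) (3,2) (3,3) (3,4) (4,0) (2,0) (1,0) (0,0)
  BQ@(4,4): attacks (4,3) (4,2) (4,1) (4,0) (3,4) (2,4) (1,4) (3,3) (2,2) (1,1) (0,0) [ray(-1,0) blocked at (1,4)]
Union (16 distinct): (0,0) (0,2) (1,0) (1,1) (1,4) (2,0) (2,2) (2,4) (3,1) (3,2) (3,3) (3,4) (4,0) (4,1) (4,2) (4,3)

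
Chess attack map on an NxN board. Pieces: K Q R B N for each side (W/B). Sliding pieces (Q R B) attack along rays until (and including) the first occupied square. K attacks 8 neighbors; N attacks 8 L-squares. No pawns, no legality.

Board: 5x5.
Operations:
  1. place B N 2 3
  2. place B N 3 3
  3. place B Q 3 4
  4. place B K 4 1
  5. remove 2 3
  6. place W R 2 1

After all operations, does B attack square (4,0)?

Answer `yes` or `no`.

Op 1: place BN@(2,3)
Op 2: place BN@(3,3)
Op 3: place BQ@(3,4)
Op 4: place BK@(4,1)
Op 5: remove (2,3)
Op 6: place WR@(2,1)
Per-piece attacks for B:
  BN@(3,3): attacks (1,4) (4,1) (2,1) (1,2)
  BQ@(3,4): attacks (3,3) (4,4) (2,4) (1,4) (0,4) (4,3) (2,3) (1,2) (0,1) [ray(0,-1) blocked at (3,3)]
  BK@(4,1): attacks (4,2) (4,0) (3,1) (3,2) (3,0)
B attacks (4,0): yes

Answer: yes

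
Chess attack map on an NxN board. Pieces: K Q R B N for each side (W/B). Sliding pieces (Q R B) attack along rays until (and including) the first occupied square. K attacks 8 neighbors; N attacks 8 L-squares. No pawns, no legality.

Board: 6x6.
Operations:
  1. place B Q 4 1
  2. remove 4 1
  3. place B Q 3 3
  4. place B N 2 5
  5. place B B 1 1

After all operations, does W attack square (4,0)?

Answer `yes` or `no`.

Answer: no

Derivation:
Op 1: place BQ@(4,1)
Op 2: remove (4,1)
Op 3: place BQ@(3,3)
Op 4: place BN@(2,5)
Op 5: place BB@(1,1)
Per-piece attacks for W:
W attacks (4,0): no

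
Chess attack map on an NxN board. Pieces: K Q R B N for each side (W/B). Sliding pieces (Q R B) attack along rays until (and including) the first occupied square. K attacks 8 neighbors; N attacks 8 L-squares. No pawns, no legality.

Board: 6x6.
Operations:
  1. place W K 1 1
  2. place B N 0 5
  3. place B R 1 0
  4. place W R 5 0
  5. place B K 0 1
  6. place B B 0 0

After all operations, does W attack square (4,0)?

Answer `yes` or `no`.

Answer: yes

Derivation:
Op 1: place WK@(1,1)
Op 2: place BN@(0,5)
Op 3: place BR@(1,0)
Op 4: place WR@(5,0)
Op 5: place BK@(0,1)
Op 6: place BB@(0,0)
Per-piece attacks for W:
  WK@(1,1): attacks (1,2) (1,0) (2,1) (0,1) (2,2) (2,0) (0,2) (0,0)
  WR@(5,0): attacks (5,1) (5,2) (5,3) (5,4) (5,5) (4,0) (3,0) (2,0) (1,0) [ray(-1,0) blocked at (1,0)]
W attacks (4,0): yes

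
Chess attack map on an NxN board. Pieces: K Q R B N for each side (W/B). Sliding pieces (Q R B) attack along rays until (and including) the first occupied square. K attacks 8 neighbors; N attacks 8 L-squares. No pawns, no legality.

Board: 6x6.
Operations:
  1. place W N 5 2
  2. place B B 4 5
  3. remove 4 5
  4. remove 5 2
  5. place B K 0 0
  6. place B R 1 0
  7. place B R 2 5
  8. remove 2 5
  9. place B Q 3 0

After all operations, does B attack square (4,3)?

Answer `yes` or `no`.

Answer: no

Derivation:
Op 1: place WN@(5,2)
Op 2: place BB@(4,5)
Op 3: remove (4,5)
Op 4: remove (5,2)
Op 5: place BK@(0,0)
Op 6: place BR@(1,0)
Op 7: place BR@(2,5)
Op 8: remove (2,5)
Op 9: place BQ@(3,0)
Per-piece attacks for B:
  BK@(0,0): attacks (0,1) (1,0) (1,1)
  BR@(1,0): attacks (1,1) (1,2) (1,3) (1,4) (1,5) (2,0) (3,0) (0,0) [ray(1,0) blocked at (3,0); ray(-1,0) blocked at (0,0)]
  BQ@(3,0): attacks (3,1) (3,2) (3,3) (3,4) (3,5) (4,0) (5,0) (2,0) (1,0) (4,1) (5,2) (2,1) (1,2) (0,3) [ray(-1,0) blocked at (1,0)]
B attacks (4,3): no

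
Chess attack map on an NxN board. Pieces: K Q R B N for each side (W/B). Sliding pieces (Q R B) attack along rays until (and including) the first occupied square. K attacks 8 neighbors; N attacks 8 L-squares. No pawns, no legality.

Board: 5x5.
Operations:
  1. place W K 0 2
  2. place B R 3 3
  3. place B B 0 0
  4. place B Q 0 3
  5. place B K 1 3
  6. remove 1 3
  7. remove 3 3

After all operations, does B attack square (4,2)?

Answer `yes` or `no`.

Op 1: place WK@(0,2)
Op 2: place BR@(3,3)
Op 3: place BB@(0,0)
Op 4: place BQ@(0,3)
Op 5: place BK@(1,3)
Op 6: remove (1,3)
Op 7: remove (3,3)
Per-piece attacks for B:
  BB@(0,0): attacks (1,1) (2,2) (3,3) (4,4)
  BQ@(0,3): attacks (0,4) (0,2) (1,3) (2,3) (3,3) (4,3) (1,4) (1,2) (2,1) (3,0) [ray(0,-1) blocked at (0,2)]
B attacks (4,2): no

Answer: no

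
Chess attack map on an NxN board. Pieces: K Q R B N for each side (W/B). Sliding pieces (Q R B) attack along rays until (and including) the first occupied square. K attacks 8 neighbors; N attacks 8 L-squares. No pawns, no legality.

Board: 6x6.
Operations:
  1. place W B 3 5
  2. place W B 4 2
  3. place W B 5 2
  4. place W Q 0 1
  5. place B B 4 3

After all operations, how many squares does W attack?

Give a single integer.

Op 1: place WB@(3,5)
Op 2: place WB@(4,2)
Op 3: place WB@(5,2)
Op 4: place WQ@(0,1)
Op 5: place BB@(4,3)
Per-piece attacks for W:
  WQ@(0,1): attacks (0,2) (0,3) (0,4) (0,5) (0,0) (1,1) (2,1) (3,1) (4,1) (5,1) (1,2) (2,3) (3,4) (4,5) (1,0)
  WB@(3,5): attacks (4,4) (5,3) (2,4) (1,3) (0,2)
  WB@(4,2): attacks (5,3) (5,1) (3,3) (2,4) (1,5) (3,1) (2,0)
  WB@(5,2): attacks (4,3) (4,1) (3,0) [ray(-1,1) blocked at (4,3)]
Union (24 distinct): (0,0) (0,2) (0,3) (0,4) (0,5) (1,0) (1,1) (1,2) (1,3) (1,5) (2,0) (2,1) (2,3) (2,4) (3,0) (3,1) (3,3) (3,4) (4,1) (4,3) (4,4) (4,5) (5,1) (5,3)

Answer: 24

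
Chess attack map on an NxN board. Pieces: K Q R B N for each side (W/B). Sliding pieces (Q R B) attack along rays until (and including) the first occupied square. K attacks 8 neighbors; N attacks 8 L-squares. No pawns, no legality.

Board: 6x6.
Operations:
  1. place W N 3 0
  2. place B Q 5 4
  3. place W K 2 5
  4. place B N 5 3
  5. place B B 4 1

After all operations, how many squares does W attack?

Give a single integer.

Answer: 9

Derivation:
Op 1: place WN@(3,0)
Op 2: place BQ@(5,4)
Op 3: place WK@(2,5)
Op 4: place BN@(5,3)
Op 5: place BB@(4,1)
Per-piece attacks for W:
  WK@(2,5): attacks (2,4) (3,5) (1,5) (3,4) (1,4)
  WN@(3,0): attacks (4,2) (5,1) (2,2) (1,1)
Union (9 distinct): (1,1) (1,4) (1,5) (2,2) (2,4) (3,4) (3,5) (4,2) (5,1)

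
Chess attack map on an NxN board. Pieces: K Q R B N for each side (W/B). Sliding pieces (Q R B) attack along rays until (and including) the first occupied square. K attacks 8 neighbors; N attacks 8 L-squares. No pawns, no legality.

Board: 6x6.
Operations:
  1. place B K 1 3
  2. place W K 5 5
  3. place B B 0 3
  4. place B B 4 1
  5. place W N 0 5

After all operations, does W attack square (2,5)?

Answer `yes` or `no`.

Answer: no

Derivation:
Op 1: place BK@(1,3)
Op 2: place WK@(5,5)
Op 3: place BB@(0,3)
Op 4: place BB@(4,1)
Op 5: place WN@(0,5)
Per-piece attacks for W:
  WN@(0,5): attacks (1,3) (2,4)
  WK@(5,5): attacks (5,4) (4,5) (4,4)
W attacks (2,5): no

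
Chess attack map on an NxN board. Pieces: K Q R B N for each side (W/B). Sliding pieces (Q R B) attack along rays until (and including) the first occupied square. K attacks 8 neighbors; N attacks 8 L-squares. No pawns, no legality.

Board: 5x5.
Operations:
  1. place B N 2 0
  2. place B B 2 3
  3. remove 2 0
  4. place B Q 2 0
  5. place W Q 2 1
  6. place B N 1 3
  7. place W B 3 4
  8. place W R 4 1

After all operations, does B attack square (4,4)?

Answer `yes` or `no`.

Op 1: place BN@(2,0)
Op 2: place BB@(2,3)
Op 3: remove (2,0)
Op 4: place BQ@(2,0)
Op 5: place WQ@(2,1)
Op 6: place BN@(1,3)
Op 7: place WB@(3,4)
Op 8: place WR@(4,1)
Per-piece attacks for B:
  BN@(1,3): attacks (3,4) (2,1) (3,2) (0,1)
  BQ@(2,0): attacks (2,1) (3,0) (4,0) (1,0) (0,0) (3,1) (4,2) (1,1) (0,2) [ray(0,1) blocked at (2,1)]
  BB@(2,3): attacks (3,4) (3,2) (4,1) (1,4) (1,2) (0,1) [ray(1,1) blocked at (3,4); ray(1,-1) blocked at (4,1)]
B attacks (4,4): no

Answer: no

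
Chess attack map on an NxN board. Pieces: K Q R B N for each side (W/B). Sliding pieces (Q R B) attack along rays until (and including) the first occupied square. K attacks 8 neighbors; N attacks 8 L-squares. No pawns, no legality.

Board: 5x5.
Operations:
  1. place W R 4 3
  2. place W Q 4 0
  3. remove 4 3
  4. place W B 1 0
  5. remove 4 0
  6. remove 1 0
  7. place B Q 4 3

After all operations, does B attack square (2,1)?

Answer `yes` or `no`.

Op 1: place WR@(4,3)
Op 2: place WQ@(4,0)
Op 3: remove (4,3)
Op 4: place WB@(1,0)
Op 5: remove (4,0)
Op 6: remove (1,0)
Op 7: place BQ@(4,3)
Per-piece attacks for B:
  BQ@(4,3): attacks (4,4) (4,2) (4,1) (4,0) (3,3) (2,3) (1,3) (0,3) (3,4) (3,2) (2,1) (1,0)
B attacks (2,1): yes

Answer: yes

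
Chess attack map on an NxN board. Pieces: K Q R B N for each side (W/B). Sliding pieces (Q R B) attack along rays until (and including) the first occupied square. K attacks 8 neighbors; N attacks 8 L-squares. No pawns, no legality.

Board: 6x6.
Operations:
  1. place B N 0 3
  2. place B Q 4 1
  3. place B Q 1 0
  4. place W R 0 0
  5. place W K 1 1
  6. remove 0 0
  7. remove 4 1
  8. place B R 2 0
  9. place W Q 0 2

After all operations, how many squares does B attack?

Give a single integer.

Answer: 17

Derivation:
Op 1: place BN@(0,3)
Op 2: place BQ@(4,1)
Op 3: place BQ@(1,0)
Op 4: place WR@(0,0)
Op 5: place WK@(1,1)
Op 6: remove (0,0)
Op 7: remove (4,1)
Op 8: place BR@(2,0)
Op 9: place WQ@(0,2)
Per-piece attacks for B:
  BN@(0,3): attacks (1,5) (2,4) (1,1) (2,2)
  BQ@(1,0): attacks (1,1) (2,0) (0,0) (2,1) (3,2) (4,3) (5,4) (0,1) [ray(0,1) blocked at (1,1); ray(1,0) blocked at (2,0)]
  BR@(2,0): attacks (2,1) (2,2) (2,3) (2,4) (2,5) (3,0) (4,0) (5,0) (1,0) [ray(-1,0) blocked at (1,0)]
Union (17 distinct): (0,0) (0,1) (1,0) (1,1) (1,5) (2,0) (2,1) (2,2) (2,3) (2,4) (2,5) (3,0) (3,2) (4,0) (4,3) (5,0) (5,4)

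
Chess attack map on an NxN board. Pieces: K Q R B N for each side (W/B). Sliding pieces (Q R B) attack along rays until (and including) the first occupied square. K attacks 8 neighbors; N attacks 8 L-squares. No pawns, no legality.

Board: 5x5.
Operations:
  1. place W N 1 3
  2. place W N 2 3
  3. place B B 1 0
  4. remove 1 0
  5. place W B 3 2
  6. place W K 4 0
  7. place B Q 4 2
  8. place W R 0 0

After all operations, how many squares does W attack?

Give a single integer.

Answer: 18

Derivation:
Op 1: place WN@(1,3)
Op 2: place WN@(2,3)
Op 3: place BB@(1,0)
Op 4: remove (1,0)
Op 5: place WB@(3,2)
Op 6: place WK@(4,0)
Op 7: place BQ@(4,2)
Op 8: place WR@(0,0)
Per-piece attacks for W:
  WR@(0,0): attacks (0,1) (0,2) (0,3) (0,4) (1,0) (2,0) (3,0) (4,0) [ray(1,0) blocked at (4,0)]
  WN@(1,3): attacks (3,4) (2,1) (3,2) (0,1)
  WN@(2,3): attacks (4,4) (0,4) (3,1) (4,2) (1,1) (0,2)
  WB@(3,2): attacks (4,3) (4,1) (2,3) (2,1) (1,0) [ray(-1,1) blocked at (2,3)]
  WK@(4,0): attacks (4,1) (3,0) (3,1)
Union (18 distinct): (0,1) (0,2) (0,3) (0,4) (1,0) (1,1) (2,0) (2,1) (2,3) (3,0) (3,1) (3,2) (3,4) (4,0) (4,1) (4,2) (4,3) (4,4)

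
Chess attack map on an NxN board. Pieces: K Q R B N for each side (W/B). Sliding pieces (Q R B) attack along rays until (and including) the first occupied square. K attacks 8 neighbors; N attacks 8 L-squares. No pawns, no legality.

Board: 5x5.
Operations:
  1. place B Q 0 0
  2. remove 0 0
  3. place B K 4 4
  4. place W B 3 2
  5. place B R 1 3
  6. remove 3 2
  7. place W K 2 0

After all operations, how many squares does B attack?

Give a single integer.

Op 1: place BQ@(0,0)
Op 2: remove (0,0)
Op 3: place BK@(4,4)
Op 4: place WB@(3,2)
Op 5: place BR@(1,3)
Op 6: remove (3,2)
Op 7: place WK@(2,0)
Per-piece attacks for B:
  BR@(1,3): attacks (1,4) (1,2) (1,1) (1,0) (2,3) (3,3) (4,3) (0,3)
  BK@(4,4): attacks (4,3) (3,4) (3,3)
Union (9 distinct): (0,3) (1,0) (1,1) (1,2) (1,4) (2,3) (3,3) (3,4) (4,3)

Answer: 9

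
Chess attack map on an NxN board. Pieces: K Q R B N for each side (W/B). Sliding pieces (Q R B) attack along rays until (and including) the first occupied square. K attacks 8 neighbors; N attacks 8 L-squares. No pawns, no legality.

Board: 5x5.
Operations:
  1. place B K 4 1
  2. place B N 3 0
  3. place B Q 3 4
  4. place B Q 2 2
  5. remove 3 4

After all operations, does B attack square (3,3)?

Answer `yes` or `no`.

Answer: yes

Derivation:
Op 1: place BK@(4,1)
Op 2: place BN@(3,0)
Op 3: place BQ@(3,4)
Op 4: place BQ@(2,2)
Op 5: remove (3,4)
Per-piece attacks for B:
  BQ@(2,2): attacks (2,3) (2,4) (2,1) (2,0) (3,2) (4,2) (1,2) (0,2) (3,3) (4,4) (3,1) (4,0) (1,3) (0,4) (1,1) (0,0)
  BN@(3,0): attacks (4,2) (2,2) (1,1)
  BK@(4,1): attacks (4,2) (4,0) (3,1) (3,2) (3,0)
B attacks (3,3): yes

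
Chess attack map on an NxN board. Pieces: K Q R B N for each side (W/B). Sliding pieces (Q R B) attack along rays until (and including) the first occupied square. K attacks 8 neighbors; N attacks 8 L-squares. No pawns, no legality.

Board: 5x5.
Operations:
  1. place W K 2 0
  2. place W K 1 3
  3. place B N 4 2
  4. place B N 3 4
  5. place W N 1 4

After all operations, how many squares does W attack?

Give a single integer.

Op 1: place WK@(2,0)
Op 2: place WK@(1,3)
Op 3: place BN@(4,2)
Op 4: place BN@(3,4)
Op 5: place WN@(1,4)
Per-piece attacks for W:
  WK@(1,3): attacks (1,4) (1,2) (2,3) (0,3) (2,4) (2,2) (0,4) (0,2)
  WN@(1,4): attacks (2,2) (3,3) (0,2)
  WK@(2,0): attacks (2,1) (3,0) (1,0) (3,1) (1,1)
Union (14 distinct): (0,2) (0,3) (0,4) (1,0) (1,1) (1,2) (1,4) (2,1) (2,2) (2,3) (2,4) (3,0) (3,1) (3,3)

Answer: 14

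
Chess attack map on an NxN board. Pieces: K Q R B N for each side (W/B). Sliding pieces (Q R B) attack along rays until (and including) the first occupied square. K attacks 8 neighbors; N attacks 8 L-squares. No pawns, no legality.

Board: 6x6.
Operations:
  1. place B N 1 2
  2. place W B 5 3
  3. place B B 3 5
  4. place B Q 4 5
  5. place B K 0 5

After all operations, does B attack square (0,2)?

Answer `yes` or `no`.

Op 1: place BN@(1,2)
Op 2: place WB@(5,3)
Op 3: place BB@(3,5)
Op 4: place BQ@(4,5)
Op 5: place BK@(0,5)
Per-piece attacks for B:
  BK@(0,5): attacks (0,4) (1,5) (1,4)
  BN@(1,2): attacks (2,4) (3,3) (0,4) (2,0) (3,1) (0,0)
  BB@(3,5): attacks (4,4) (5,3) (2,4) (1,3) (0,2) [ray(1,-1) blocked at (5,3)]
  BQ@(4,5): attacks (4,4) (4,3) (4,2) (4,1) (4,0) (5,5) (3,5) (5,4) (3,4) (2,3) (1,2) [ray(-1,0) blocked at (3,5); ray(-1,-1) blocked at (1,2)]
B attacks (0,2): yes

Answer: yes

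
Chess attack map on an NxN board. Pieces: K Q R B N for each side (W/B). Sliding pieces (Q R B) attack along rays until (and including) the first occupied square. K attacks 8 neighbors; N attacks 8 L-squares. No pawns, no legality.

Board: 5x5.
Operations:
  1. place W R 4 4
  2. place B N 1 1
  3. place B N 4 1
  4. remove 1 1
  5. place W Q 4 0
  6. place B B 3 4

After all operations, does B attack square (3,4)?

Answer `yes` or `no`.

Op 1: place WR@(4,4)
Op 2: place BN@(1,1)
Op 3: place BN@(4,1)
Op 4: remove (1,1)
Op 5: place WQ@(4,0)
Op 6: place BB@(3,4)
Per-piece attacks for B:
  BB@(3,4): attacks (4,3) (2,3) (1,2) (0,1)
  BN@(4,1): attacks (3,3) (2,2) (2,0)
B attacks (3,4): no

Answer: no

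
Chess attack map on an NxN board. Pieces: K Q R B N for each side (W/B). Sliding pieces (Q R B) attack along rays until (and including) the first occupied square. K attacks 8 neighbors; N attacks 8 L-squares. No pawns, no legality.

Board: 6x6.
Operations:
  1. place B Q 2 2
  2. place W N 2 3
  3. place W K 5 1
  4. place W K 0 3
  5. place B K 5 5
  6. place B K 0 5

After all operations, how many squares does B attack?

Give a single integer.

Op 1: place BQ@(2,2)
Op 2: place WN@(2,3)
Op 3: place WK@(5,1)
Op 4: place WK@(0,3)
Op 5: place BK@(5,5)
Op 6: place BK@(0,5)
Per-piece attacks for B:
  BK@(0,5): attacks (0,4) (1,5) (1,4)
  BQ@(2,2): attacks (2,3) (2,1) (2,0) (3,2) (4,2) (5,2) (1,2) (0,2) (3,3) (4,4) (5,5) (3,1) (4,0) (1,3) (0,4) (1,1) (0,0) [ray(0,1) blocked at (2,3); ray(1,1) blocked at (5,5)]
  BK@(5,5): attacks (5,4) (4,5) (4,4)
Union (21 distinct): (0,0) (0,2) (0,4) (1,1) (1,2) (1,3) (1,4) (1,5) (2,0) (2,1) (2,3) (3,1) (3,2) (3,3) (4,0) (4,2) (4,4) (4,5) (5,2) (5,4) (5,5)

Answer: 21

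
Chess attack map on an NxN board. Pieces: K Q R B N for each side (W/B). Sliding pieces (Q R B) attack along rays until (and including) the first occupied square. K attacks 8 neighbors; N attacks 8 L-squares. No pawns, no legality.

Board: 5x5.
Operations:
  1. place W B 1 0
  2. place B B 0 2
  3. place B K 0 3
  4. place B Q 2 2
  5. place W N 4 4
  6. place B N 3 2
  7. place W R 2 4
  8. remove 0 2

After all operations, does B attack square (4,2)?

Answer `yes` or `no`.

Answer: no

Derivation:
Op 1: place WB@(1,0)
Op 2: place BB@(0,2)
Op 3: place BK@(0,3)
Op 4: place BQ@(2,2)
Op 5: place WN@(4,4)
Op 6: place BN@(3,2)
Op 7: place WR@(2,4)
Op 8: remove (0,2)
Per-piece attacks for B:
  BK@(0,3): attacks (0,4) (0,2) (1,3) (1,4) (1,2)
  BQ@(2,2): attacks (2,3) (2,4) (2,1) (2,0) (3,2) (1,2) (0,2) (3,3) (4,4) (3,1) (4,0) (1,3) (0,4) (1,1) (0,0) [ray(0,1) blocked at (2,4); ray(1,0) blocked at (3,2); ray(1,1) blocked at (4,4)]
  BN@(3,2): attacks (4,4) (2,4) (1,3) (4,0) (2,0) (1,1)
B attacks (4,2): no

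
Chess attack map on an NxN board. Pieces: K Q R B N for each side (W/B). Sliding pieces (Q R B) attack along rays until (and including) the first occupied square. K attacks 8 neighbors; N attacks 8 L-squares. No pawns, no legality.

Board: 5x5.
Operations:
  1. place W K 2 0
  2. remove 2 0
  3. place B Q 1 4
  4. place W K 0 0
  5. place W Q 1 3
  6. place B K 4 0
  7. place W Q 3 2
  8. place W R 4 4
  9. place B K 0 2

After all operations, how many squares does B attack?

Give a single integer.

Op 1: place WK@(2,0)
Op 2: remove (2,0)
Op 3: place BQ@(1,4)
Op 4: place WK@(0,0)
Op 5: place WQ@(1,3)
Op 6: place BK@(4,0)
Op 7: place WQ@(3,2)
Op 8: place WR@(4,4)
Op 9: place BK@(0,2)
Per-piece attacks for B:
  BK@(0,2): attacks (0,3) (0,1) (1,2) (1,3) (1,1)
  BQ@(1,4): attacks (1,3) (2,4) (3,4) (4,4) (0,4) (2,3) (3,2) (0,3) [ray(0,-1) blocked at (1,3); ray(1,0) blocked at (4,4); ray(1,-1) blocked at (3,2)]
  BK@(4,0): attacks (4,1) (3,0) (3,1)
Union (14 distinct): (0,1) (0,3) (0,4) (1,1) (1,2) (1,3) (2,3) (2,4) (3,0) (3,1) (3,2) (3,4) (4,1) (4,4)

Answer: 14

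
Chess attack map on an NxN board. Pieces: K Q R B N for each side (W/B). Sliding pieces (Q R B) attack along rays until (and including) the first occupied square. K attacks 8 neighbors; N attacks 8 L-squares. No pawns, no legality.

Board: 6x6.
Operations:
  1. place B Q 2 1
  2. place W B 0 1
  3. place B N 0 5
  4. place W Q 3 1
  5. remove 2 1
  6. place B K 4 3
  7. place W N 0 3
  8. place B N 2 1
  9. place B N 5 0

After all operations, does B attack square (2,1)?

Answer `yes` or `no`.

Op 1: place BQ@(2,1)
Op 2: place WB@(0,1)
Op 3: place BN@(0,5)
Op 4: place WQ@(3,1)
Op 5: remove (2,1)
Op 6: place BK@(4,3)
Op 7: place WN@(0,3)
Op 8: place BN@(2,1)
Op 9: place BN@(5,0)
Per-piece attacks for B:
  BN@(0,5): attacks (1,3) (2,4)
  BN@(2,1): attacks (3,3) (4,2) (1,3) (0,2) (4,0) (0,0)
  BK@(4,3): attacks (4,4) (4,2) (5,3) (3,3) (5,4) (5,2) (3,4) (3,2)
  BN@(5,0): attacks (4,2) (3,1)
B attacks (2,1): no

Answer: no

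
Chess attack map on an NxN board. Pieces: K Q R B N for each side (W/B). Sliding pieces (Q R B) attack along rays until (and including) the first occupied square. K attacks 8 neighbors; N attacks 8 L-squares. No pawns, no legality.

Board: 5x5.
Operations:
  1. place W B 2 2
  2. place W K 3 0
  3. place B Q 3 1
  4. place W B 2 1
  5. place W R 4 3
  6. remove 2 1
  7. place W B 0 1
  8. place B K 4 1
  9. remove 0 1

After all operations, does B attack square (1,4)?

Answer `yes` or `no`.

Op 1: place WB@(2,2)
Op 2: place WK@(3,0)
Op 3: place BQ@(3,1)
Op 4: place WB@(2,1)
Op 5: place WR@(4,3)
Op 6: remove (2,1)
Op 7: place WB@(0,1)
Op 8: place BK@(4,1)
Op 9: remove (0,1)
Per-piece attacks for B:
  BQ@(3,1): attacks (3,2) (3,3) (3,4) (3,0) (4,1) (2,1) (1,1) (0,1) (4,2) (4,0) (2,2) (2,0) [ray(0,-1) blocked at (3,0); ray(1,0) blocked at (4,1); ray(-1,1) blocked at (2,2)]
  BK@(4,1): attacks (4,2) (4,0) (3,1) (3,2) (3,0)
B attacks (1,4): no

Answer: no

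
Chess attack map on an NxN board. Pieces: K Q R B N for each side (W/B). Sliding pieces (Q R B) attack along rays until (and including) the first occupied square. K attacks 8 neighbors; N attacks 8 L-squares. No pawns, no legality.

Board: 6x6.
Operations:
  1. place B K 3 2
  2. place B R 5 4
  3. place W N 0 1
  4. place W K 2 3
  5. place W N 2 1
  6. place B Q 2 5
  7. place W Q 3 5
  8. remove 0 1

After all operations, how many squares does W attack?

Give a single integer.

Answer: 17

Derivation:
Op 1: place BK@(3,2)
Op 2: place BR@(5,4)
Op 3: place WN@(0,1)
Op 4: place WK@(2,3)
Op 5: place WN@(2,1)
Op 6: place BQ@(2,5)
Op 7: place WQ@(3,5)
Op 8: remove (0,1)
Per-piece attacks for W:
  WN@(2,1): attacks (3,3) (4,2) (1,3) (0,2) (4,0) (0,0)
  WK@(2,3): attacks (2,4) (2,2) (3,3) (1,3) (3,4) (3,2) (1,4) (1,2)
  WQ@(3,5): attacks (3,4) (3,3) (3,2) (4,5) (5,5) (2,5) (4,4) (5,3) (2,4) (1,3) (0,2) [ray(0,-1) blocked at (3,2); ray(-1,0) blocked at (2,5)]
Union (17 distinct): (0,0) (0,2) (1,2) (1,3) (1,4) (2,2) (2,4) (2,5) (3,2) (3,3) (3,4) (4,0) (4,2) (4,4) (4,5) (5,3) (5,5)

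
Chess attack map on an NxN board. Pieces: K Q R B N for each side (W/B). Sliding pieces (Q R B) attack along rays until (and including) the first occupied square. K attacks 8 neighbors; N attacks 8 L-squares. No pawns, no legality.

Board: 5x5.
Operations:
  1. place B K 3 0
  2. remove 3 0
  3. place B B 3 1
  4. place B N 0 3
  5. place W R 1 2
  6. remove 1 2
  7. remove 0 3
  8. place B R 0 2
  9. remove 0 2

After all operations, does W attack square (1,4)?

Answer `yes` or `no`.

Answer: no

Derivation:
Op 1: place BK@(3,0)
Op 2: remove (3,0)
Op 3: place BB@(3,1)
Op 4: place BN@(0,3)
Op 5: place WR@(1,2)
Op 6: remove (1,2)
Op 7: remove (0,3)
Op 8: place BR@(0,2)
Op 9: remove (0,2)
Per-piece attacks for W:
W attacks (1,4): no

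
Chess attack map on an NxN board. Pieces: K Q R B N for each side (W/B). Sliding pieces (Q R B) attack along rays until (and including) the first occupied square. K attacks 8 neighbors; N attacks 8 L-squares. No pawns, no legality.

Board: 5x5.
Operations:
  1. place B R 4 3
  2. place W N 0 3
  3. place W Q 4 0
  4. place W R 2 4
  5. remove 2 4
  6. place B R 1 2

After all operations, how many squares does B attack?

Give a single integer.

Op 1: place BR@(4,3)
Op 2: place WN@(0,3)
Op 3: place WQ@(4,0)
Op 4: place WR@(2,4)
Op 5: remove (2,4)
Op 6: place BR@(1,2)
Per-piece attacks for B:
  BR@(1,2): attacks (1,3) (1,4) (1,1) (1,0) (2,2) (3,2) (4,2) (0,2)
  BR@(4,3): attacks (4,4) (4,2) (4,1) (4,0) (3,3) (2,3) (1,3) (0,3) [ray(0,-1) blocked at (4,0); ray(-1,0) blocked at (0,3)]
Union (14 distinct): (0,2) (0,3) (1,0) (1,1) (1,3) (1,4) (2,2) (2,3) (3,2) (3,3) (4,0) (4,1) (4,2) (4,4)

Answer: 14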